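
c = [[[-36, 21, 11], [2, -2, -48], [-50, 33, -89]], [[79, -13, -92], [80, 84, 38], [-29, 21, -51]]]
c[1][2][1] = 21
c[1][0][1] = -13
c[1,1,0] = 80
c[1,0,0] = 79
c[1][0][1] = -13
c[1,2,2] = -51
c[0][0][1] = 21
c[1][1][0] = 80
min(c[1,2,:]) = -51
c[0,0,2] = 11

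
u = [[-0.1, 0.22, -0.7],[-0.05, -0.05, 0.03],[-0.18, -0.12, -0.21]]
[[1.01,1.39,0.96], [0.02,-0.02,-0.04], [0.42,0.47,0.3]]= u @ [[-1.67, -1.24, -0.12], [0.70, 0.7, 0.06], [-0.98, -1.59, -1.34]]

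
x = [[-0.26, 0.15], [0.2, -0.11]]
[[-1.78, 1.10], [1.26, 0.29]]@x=[[0.68, -0.39], [-0.27, 0.16]]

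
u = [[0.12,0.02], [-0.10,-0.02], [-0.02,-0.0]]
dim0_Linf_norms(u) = [0.12, 0.02]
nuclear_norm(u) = 0.16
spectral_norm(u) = 0.16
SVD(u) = [[-0.76, -0.3],[0.64, -0.51],[0.12, 0.81]] @ diag([0.1599413525231557, 0.004331714794816724]) @ [[-0.98,  -0.17], [-0.17,  0.98]]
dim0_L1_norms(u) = [0.24, 0.04]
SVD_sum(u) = [[0.12, 0.02], [-0.10, -0.02], [-0.02, -0.0]] + [[0.0, -0.00], [0.0, -0.0], [-0.0, 0.00]]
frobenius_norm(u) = 0.16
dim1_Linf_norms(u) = [0.12, 0.1, 0.02]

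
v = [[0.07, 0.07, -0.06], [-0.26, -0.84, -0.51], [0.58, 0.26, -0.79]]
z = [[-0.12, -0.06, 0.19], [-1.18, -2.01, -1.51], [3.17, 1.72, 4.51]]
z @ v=[[0.12, 0.09, -0.11], [-0.44, 1.21, 2.29], [2.39, -0.05, -4.63]]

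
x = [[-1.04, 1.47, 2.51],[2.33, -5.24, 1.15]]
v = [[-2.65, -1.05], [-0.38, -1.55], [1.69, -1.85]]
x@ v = [[6.44, -5.83],[-2.24, 3.55]]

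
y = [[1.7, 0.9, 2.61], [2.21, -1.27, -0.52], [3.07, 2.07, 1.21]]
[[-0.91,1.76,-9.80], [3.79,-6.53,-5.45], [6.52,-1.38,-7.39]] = y @ [[2.02, -1.88, -2.29], [1.41, 1.27, 1.44], [-2.15, 1.46, -2.76]]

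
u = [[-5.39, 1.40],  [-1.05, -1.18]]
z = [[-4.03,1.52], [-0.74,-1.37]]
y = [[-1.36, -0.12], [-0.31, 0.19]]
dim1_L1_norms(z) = [5.55, 2.11]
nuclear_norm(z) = 5.85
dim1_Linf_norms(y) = [1.36, 0.31]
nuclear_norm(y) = 1.61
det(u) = 7.83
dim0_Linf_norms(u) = [5.39, 1.4]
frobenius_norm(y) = 1.41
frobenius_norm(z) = 4.58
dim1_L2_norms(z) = [4.31, 1.56]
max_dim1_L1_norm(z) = 5.55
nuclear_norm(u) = 7.01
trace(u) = -6.57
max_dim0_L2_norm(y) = 1.39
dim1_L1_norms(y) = [1.48, 0.5]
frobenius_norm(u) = 5.79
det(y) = -0.30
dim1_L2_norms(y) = [1.37, 0.36]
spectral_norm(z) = 4.31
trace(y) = -1.17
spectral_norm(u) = 5.62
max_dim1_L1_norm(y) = 1.48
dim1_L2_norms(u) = [5.57, 1.58]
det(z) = 6.65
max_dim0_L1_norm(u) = 6.44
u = z + y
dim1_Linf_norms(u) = [5.39, 1.18]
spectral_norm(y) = 1.40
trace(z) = -5.40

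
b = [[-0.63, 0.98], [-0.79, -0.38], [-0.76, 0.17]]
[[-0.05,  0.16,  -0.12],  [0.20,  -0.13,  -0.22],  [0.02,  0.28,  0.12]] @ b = [[-0.00, -0.13], [0.14, 0.21], [-0.32, -0.07]]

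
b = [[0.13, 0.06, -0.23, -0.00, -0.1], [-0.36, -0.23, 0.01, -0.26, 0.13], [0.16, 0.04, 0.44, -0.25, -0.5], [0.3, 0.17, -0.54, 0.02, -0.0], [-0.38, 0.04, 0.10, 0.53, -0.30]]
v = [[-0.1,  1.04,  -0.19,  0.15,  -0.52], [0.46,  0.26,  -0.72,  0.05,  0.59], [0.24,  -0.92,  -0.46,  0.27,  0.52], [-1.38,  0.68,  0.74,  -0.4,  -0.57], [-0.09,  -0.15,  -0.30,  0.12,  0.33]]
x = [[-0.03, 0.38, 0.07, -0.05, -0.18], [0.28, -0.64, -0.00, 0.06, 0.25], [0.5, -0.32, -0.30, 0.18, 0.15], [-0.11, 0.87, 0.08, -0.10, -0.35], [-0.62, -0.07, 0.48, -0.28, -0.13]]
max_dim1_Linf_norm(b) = 0.54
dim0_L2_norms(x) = [0.85, 1.19, 0.58, 0.36, 0.51]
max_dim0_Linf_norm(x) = 0.87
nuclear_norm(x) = 2.55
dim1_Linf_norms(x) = [0.38, 0.64, 0.5, 0.87, 0.62]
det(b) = -0.00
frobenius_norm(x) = 1.69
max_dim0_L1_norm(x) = 2.28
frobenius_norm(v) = 2.77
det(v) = -0.04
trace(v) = -0.37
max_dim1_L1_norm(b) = 1.39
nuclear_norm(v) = 4.72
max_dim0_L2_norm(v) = 1.57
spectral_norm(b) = 0.87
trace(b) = 0.06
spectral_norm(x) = 1.42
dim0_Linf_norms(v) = [1.38, 1.04, 0.74, 0.4, 0.59]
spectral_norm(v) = 2.33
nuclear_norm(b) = 2.58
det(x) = 0.00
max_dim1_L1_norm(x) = 1.58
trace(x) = -1.20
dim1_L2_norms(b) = [0.29, 0.52, 0.73, 0.64, 0.73]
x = b @ v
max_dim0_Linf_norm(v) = 1.38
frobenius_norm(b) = 1.35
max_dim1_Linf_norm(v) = 1.38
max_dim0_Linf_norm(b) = 0.54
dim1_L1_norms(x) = [0.71, 1.23, 1.45, 1.51, 1.58]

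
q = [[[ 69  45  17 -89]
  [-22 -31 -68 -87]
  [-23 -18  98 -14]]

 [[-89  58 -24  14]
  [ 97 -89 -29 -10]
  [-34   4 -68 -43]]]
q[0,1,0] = -22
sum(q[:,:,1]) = -31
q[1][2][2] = -68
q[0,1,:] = [-22, -31, -68, -87]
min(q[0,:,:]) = -89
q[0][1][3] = -87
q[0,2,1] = -18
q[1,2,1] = 4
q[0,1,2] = -68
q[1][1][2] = -29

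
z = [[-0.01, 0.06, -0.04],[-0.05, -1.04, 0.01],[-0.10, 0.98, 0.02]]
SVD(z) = [[-0.04, -0.01, -1.00], [0.73, -0.69, -0.03], [-0.69, -0.73, 0.03]] @ diag([1.4306259188616988, 0.10916212633820474, 0.04114742342408466]) @ [[0.02, -1.0, -0.0], [0.98, 0.02, -0.19], [0.19, 0.00, 0.98]]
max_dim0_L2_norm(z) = 1.43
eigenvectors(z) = [[-0.07,0.56,-0.37], [0.73,-0.02,0.02], [-0.68,0.83,0.93]]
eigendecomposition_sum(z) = [[0.0,  0.10,  -0.0], [-0.05,  -1.04,  0.01], [0.05,  0.97,  -0.01]] + [[-0.05,-0.02,-0.02], [0.0,0.0,0.00], [-0.07,-0.03,-0.03]] + [[0.03, -0.02, -0.02], [-0.0, 0.00, 0.00], [-0.08, 0.04, 0.05]]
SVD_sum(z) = [[-0.0, 0.06, 0.00], [0.02, -1.04, -0.00], [-0.02, 0.98, 0.00]] + [[-0.00, -0.0, 0.0], [-0.07, -0.00, 0.01], [-0.08, -0.0, 0.02]] + [[-0.01, -0.0, -0.04], [-0.00, -0.00, -0.00], [0.0, 0.0, 0.0]]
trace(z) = -1.03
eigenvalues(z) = [-1.04, -0.07, 0.09]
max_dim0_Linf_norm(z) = 1.04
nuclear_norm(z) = 1.58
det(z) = 0.01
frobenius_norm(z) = 1.44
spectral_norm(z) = 1.43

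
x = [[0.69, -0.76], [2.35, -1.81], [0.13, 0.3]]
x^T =[[0.69, 2.35, 0.13], [-0.76, -1.81, 0.30]]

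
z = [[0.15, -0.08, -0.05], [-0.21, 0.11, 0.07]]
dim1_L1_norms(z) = [0.28, 0.39]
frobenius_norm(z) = 0.30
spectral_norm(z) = 0.30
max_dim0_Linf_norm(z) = 0.21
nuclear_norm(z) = 0.31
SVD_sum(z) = [[0.15, -0.08, -0.05], [-0.21, 0.11, 0.07]] + [[-0.0, -0.00, 0.0], [-0.00, -0.0, 0.0]]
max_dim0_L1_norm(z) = 0.36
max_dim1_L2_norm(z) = 0.25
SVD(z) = [[-0.58,0.81], [0.81,0.58]] @ diag([0.30413634920259647, 0.0010397565659150797]) @ [[-0.85,0.45,0.28], [-0.42,-0.89,0.14]]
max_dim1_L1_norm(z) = 0.39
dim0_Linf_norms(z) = [0.21, 0.11, 0.07]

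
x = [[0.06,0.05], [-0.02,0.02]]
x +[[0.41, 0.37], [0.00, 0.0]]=[[0.47, 0.42], [-0.02, 0.02]]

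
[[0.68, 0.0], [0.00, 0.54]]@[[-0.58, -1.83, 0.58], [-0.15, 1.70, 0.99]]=[[-0.39, -1.24, 0.39], [-0.08, 0.92, 0.53]]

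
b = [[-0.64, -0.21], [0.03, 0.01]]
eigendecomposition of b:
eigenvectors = [[-1.00, 0.31],[0.05, -0.95]]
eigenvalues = [-0.63, 0.0]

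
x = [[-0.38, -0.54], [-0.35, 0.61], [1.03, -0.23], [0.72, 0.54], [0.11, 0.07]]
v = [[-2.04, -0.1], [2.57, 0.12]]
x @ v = [[-0.61,-0.03], [2.28,0.11], [-2.69,-0.13], [-0.08,-0.01], [-0.04,-0.0]]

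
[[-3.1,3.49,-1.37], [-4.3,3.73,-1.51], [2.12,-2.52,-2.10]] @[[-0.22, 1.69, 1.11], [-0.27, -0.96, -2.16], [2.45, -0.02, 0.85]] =[[-3.62, -8.56, -12.14], [-3.76, -10.82, -14.11], [-4.93, 6.04, 6.01]]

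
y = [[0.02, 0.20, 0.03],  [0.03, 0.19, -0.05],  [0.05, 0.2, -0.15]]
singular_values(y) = [0.36, 0.12, 0.0]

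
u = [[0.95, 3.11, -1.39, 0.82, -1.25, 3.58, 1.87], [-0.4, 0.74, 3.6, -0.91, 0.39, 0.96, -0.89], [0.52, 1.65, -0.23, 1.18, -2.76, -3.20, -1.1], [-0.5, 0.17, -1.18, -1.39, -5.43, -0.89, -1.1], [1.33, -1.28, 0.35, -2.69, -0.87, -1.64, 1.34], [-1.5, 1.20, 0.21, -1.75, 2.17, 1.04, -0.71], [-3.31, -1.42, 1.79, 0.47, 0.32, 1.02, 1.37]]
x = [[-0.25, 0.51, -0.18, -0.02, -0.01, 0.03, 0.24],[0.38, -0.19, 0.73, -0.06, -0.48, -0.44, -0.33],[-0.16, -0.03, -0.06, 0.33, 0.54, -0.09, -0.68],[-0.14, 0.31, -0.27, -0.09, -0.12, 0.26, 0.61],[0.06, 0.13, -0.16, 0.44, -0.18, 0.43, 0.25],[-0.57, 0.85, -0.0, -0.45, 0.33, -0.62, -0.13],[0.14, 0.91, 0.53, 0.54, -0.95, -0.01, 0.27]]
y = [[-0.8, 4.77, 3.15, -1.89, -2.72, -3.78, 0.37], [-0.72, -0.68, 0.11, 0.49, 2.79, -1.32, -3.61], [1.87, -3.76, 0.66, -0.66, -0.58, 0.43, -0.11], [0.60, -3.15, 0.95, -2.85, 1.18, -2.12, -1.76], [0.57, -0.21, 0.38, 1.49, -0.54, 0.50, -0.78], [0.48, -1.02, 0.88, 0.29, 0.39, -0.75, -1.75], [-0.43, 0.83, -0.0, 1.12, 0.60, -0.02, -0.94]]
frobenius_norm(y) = 11.96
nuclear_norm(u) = 30.31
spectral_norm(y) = 8.32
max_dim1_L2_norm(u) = 5.92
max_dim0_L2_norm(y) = 7.0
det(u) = 14706.23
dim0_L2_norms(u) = [4.07, 4.25, 4.44, 3.92, 6.66, 5.44, 3.3]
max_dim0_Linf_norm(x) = 0.95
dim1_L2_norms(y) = [7.66, 4.88, 4.36, 5.32, 1.97, 2.43, 1.84]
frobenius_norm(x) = 2.81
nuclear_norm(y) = 22.67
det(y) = -0.03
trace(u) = 1.61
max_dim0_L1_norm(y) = 14.42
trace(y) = -5.90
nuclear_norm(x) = 5.52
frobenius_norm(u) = 12.43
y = u @ x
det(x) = -0.00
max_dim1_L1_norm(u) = 12.97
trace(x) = -1.12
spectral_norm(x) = 1.74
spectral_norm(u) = 7.68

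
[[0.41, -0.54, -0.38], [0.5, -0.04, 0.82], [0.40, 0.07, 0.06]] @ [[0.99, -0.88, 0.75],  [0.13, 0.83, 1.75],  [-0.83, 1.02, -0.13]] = [[0.65, -1.20, -0.59], [-0.19, 0.36, 0.2], [0.36, -0.23, 0.41]]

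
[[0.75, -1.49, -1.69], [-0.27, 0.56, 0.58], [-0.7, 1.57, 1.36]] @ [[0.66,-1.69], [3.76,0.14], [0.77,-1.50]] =[[-6.41, 1.06], [2.37, -0.34], [6.49, -0.64]]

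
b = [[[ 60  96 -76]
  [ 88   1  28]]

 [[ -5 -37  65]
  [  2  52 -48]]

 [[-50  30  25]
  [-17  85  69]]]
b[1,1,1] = 52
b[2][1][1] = 85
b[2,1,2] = 69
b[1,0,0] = -5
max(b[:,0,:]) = 96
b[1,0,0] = -5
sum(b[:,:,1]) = 227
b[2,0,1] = 30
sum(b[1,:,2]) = 17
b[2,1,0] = -17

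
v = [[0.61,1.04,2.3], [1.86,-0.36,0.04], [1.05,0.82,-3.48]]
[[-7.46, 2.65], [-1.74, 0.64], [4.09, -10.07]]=v@[[-1.27, -0.17], [-1.96, -2.39], [-2.02, 2.28]]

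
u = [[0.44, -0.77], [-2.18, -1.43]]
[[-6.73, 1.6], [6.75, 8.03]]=u @ [[-6.42, -1.69],[5.07, -3.04]]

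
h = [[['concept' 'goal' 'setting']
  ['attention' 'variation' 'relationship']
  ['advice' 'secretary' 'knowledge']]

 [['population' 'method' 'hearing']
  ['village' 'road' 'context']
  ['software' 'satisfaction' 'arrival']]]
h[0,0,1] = 'goal'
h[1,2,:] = ['software', 'satisfaction', 'arrival']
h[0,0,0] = 'concept'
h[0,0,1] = 'goal'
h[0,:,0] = ['concept', 'attention', 'advice']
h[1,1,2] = 'context'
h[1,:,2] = ['hearing', 'context', 'arrival']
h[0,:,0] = ['concept', 'attention', 'advice']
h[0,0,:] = ['concept', 'goal', 'setting']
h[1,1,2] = 'context'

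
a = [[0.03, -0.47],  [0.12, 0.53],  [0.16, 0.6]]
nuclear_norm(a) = 1.07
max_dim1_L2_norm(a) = 0.62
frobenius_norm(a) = 0.95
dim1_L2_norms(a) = [0.47, 0.54, 0.62]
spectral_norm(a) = 0.94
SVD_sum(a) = [[-0.08, -0.45], [0.09, 0.53], [0.10, 0.61]] + [[0.11, -0.02], [0.03, -0.00], [0.06, -0.01]]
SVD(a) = [[0.49, 0.87], [-0.58, 0.23], [-0.66, 0.44]] @ diag([0.9417144586437152, 0.12599158059717483]) @ [[-0.17,-0.99], [0.99,-0.17]]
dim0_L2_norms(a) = [0.2, 0.93]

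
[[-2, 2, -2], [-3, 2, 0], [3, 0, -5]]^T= [[-2, -3, 3], [2, 2, 0], [-2, 0, -5]]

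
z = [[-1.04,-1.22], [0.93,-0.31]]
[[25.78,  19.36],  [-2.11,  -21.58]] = z@ [[-7.25, -22.19], [-14.95, 3.05]]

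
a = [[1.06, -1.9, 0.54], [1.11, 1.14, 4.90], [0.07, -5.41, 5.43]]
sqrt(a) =[[1.10, -0.55, 0.31], [0.35, 1.65, 1.12], [0.14, -1.25, 2.61]]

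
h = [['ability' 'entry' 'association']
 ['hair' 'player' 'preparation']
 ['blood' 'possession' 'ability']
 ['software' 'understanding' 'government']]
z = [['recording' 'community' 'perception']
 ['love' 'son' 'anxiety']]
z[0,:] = ['recording', 'community', 'perception']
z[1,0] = 'love'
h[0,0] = 'ability'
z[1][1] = 'son'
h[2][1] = 'possession'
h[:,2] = ['association', 'preparation', 'ability', 'government']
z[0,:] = ['recording', 'community', 'perception']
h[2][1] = 'possession'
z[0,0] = 'recording'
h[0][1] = 'entry'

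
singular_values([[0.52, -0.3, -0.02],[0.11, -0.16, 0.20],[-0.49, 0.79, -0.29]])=[1.13, 0.31, 0.11]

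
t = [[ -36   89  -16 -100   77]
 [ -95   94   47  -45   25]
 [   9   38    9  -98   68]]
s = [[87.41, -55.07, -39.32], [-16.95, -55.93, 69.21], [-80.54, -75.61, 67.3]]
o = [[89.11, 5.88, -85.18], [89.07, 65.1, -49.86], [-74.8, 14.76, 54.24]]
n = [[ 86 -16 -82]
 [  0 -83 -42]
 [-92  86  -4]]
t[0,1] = 89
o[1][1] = 65.1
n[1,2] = -42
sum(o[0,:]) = 9.809999999999988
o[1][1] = 65.1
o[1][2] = -49.86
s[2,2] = 67.3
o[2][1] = 14.76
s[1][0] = -16.95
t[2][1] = 38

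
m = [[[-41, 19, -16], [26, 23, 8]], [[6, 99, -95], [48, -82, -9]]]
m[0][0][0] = -41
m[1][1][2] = -9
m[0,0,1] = 19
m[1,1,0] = 48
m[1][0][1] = 99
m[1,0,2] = -95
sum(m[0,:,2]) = -8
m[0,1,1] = 23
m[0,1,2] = 8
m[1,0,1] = 99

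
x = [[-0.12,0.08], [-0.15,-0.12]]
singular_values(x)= [0.2, 0.13]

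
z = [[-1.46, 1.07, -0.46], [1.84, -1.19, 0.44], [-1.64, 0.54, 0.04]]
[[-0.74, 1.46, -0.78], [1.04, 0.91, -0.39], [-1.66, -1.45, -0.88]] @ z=[[5.05, -2.95, 0.95], [0.8, -0.18, -0.09], [1.2, -0.53, 0.09]]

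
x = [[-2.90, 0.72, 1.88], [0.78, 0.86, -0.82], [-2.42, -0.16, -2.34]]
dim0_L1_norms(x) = [6.1, 1.74, 5.04]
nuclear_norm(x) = 8.04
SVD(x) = [[-0.8,-0.52,0.28], [0.2,0.20,0.96], [-0.56,0.83,-0.06]] @ diag([3.8731000445819874, 3.122133322562274, 1.0450739499218484]) @ [[0.99, -0.08, -0.10], [-0.10, -0.11, -0.99], [0.07, 0.99, -0.11]]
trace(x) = -4.38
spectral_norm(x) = 3.87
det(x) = 12.64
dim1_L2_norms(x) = [3.53, 1.42, 3.37]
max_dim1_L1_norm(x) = 5.5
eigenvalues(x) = [(-2.72+2.12j), (-2.72-2.12j), (1.06+0j)]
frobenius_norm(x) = 5.08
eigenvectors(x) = [[-0.11+0.65j, -0.11-0.65j, (0.12+0j)], [(-0.04-0.17j), -0.04+0.17j, 0.98+0.00j], [-0.73+0.00j, (-0.73-0j), -0.13+0.00j]]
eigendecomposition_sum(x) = [[(-1.47+0.84j), (0.3+0.06j), (0.95+1.24j)], [(0.26-0.36j), (-0.08+0.02j), (-0.36-0.2j)], [-1.19-1.44j, -0.01+0.34j, -1.18+1.26j]] + [[-1.47-0.84j, (0.3-0.06j), 0.95-1.24j], [(0.26+0.36j), -0.08-0.02j, (-0.36+0.2j)], [-1.19+1.44j, -0.01-0.34j, (-1.18-1.26j)]] + [[0.03-0.00j, 0.12-0.00j, (-0.01-0j)], [0.26-0.00j, 1.02-0.00j, -0.10-0.00j], [(-0.03+0j), -0.13+0.00j, (0.01+0j)]]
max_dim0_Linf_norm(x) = 2.9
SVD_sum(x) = [[-3.09, 0.25, 0.3], [0.78, -0.06, -0.07], [-2.15, 0.18, 0.21]] + [[0.17, 0.17, 1.62], [-0.07, -0.07, -0.63], [-0.27, -0.28, -2.55]] + [[0.02,  0.29,  -0.03],[0.07,  0.99,  -0.11],[-0.00,  -0.06,  0.01]]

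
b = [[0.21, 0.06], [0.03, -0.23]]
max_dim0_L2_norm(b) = 0.24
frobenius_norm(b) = 0.32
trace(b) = -0.02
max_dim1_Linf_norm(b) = 0.23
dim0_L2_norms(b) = [0.21, 0.24]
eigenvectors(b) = [[1.0, -0.13],[0.07, 0.99]]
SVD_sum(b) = [[0.05,  0.13],[-0.08,  -0.19]] + [[0.16, -0.07], [0.11, -0.04]]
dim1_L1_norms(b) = [0.27, 0.26]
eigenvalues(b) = [0.21, -0.23]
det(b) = -0.05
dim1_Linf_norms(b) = [0.21, 0.23]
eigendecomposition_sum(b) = [[0.21,0.03], [0.01,0.0]] + [[-0.0, 0.03], [0.02, -0.23]]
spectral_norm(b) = 0.24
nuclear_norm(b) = 0.45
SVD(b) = [[-0.56, 0.83],[0.83, 0.56]] @ diag([0.24258287210617613, 0.20652735935153624]) @ [[-0.38, -0.92], [0.92, -0.38]]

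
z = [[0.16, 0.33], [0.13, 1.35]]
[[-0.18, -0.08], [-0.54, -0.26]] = z@[[-0.34, -0.16],[-0.37, -0.18]]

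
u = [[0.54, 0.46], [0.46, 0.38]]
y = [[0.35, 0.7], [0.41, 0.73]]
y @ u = [[0.51, 0.43], [0.56, 0.47]]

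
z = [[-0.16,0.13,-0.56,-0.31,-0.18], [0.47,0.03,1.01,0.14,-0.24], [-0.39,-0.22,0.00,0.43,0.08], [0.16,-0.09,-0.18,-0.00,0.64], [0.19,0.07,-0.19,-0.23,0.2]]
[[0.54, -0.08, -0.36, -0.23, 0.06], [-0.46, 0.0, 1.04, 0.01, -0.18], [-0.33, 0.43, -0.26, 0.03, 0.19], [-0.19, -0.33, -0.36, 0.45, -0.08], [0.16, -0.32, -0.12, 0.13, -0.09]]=z@[[-0.11,-0.85,0.45,0.08,0.25],[0.73,0.18,0.36,0.54,0.11],[-0.43,0.3,0.70,0.11,-0.48],[-0.44,0.35,0.07,0.27,0.78],[-0.28,-0.19,-0.42,0.79,-0.3]]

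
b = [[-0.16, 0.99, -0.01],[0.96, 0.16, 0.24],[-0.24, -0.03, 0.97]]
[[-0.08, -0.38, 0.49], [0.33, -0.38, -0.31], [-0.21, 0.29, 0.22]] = b@[[0.38, -0.37, -0.43], [-0.02, -0.44, 0.43], [-0.12, 0.19, 0.13]]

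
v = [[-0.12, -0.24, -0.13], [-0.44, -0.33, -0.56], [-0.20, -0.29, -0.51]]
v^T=[[-0.12, -0.44, -0.20], [-0.24, -0.33, -0.29], [-0.13, -0.56, -0.51]]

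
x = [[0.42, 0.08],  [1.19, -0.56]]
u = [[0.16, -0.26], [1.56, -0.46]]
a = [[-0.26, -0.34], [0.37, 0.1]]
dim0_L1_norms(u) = [1.72, 0.72]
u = a + x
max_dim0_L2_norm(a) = 0.45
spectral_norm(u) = 1.64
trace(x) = -0.14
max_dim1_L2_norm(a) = 0.43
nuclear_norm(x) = 1.60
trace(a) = -0.16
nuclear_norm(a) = 0.73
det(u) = 0.33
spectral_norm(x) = 1.36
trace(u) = -0.30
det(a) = 0.10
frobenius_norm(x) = 1.38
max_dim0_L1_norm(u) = 1.72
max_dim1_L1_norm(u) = 2.02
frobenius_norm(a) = 0.57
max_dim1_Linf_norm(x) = 1.19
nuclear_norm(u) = 1.84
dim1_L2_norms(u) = [0.31, 1.63]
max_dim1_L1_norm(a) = 0.6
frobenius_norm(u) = 1.65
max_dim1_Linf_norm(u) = 1.56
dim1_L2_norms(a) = [0.43, 0.38]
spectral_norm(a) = 0.54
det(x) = -0.33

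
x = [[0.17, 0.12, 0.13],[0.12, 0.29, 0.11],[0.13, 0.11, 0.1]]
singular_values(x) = [0.44, 0.12, 0.0]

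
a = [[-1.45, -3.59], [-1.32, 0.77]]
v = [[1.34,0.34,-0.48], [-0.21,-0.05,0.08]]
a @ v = [[-1.19, -0.31, 0.41], [-1.93, -0.49, 0.7]]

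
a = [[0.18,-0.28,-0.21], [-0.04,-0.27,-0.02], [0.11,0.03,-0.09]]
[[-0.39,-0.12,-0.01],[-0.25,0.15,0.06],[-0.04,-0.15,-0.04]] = a @ [[-0.05,-0.66,0.05], [0.88,-0.49,-0.26], [0.65,0.65,0.43]]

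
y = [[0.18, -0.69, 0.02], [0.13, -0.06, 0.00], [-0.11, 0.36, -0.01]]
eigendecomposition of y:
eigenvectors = [[(-0.82+0j), (-0.82-0j), (0.02+0j)], [-0.14+0.33j, (-0.14-0.33j), (0.03+0j)], [(0.44-0.05j), 0.44+0.05j, (1+0j)]]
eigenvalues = [(0.05+0.28j), (0.05-0.28j), 0j]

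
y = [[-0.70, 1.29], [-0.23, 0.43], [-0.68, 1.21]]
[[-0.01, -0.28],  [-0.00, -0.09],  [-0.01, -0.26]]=y @ [[-0.01,0.21],[-0.01,-0.1]]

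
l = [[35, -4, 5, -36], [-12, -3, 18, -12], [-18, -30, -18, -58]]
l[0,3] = -36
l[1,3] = -12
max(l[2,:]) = -18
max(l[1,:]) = 18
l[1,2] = 18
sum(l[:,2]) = 5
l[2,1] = -30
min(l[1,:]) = -12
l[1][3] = -12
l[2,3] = -58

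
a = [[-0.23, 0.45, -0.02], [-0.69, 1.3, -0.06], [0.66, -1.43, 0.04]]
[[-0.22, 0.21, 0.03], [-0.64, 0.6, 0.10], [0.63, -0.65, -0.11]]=a @[[0.79, -0.08, -0.13], [-0.08, 0.42, 0.03], [-0.13, 0.03, 0.45]]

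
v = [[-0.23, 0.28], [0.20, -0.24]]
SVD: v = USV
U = [[-0.76,0.65], [0.65,0.76]]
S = [0.48, 0.0]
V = [[0.64, -0.77], [0.77, 0.64]]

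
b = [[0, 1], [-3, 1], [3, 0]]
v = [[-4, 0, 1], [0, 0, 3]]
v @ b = [[3, -4], [9, 0]]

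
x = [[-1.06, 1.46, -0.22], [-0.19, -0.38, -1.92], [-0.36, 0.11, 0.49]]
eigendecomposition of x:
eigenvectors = [[-0.84+0.00j, (-0.84-0j), (-0.58+0j)], [(-0.14-0.5j), -0.14+0.50j, -0.67+0.00j], [-0.17-0.07j, -0.17+0.07j, 0.46+0.00j]]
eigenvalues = [(-0.87+0.85j), (-0.87-0.85j), (0.79+0j)]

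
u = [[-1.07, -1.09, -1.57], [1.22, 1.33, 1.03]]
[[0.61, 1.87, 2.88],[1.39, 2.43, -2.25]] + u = [[-0.46, 0.78, 1.31], [2.61, 3.76, -1.22]]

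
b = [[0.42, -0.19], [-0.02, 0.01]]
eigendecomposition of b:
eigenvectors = [[1.0,0.41], [-0.05,0.91]]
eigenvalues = [0.43, 0.0]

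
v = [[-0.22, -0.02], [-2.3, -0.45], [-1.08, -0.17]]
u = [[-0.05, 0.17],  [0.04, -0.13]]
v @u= [[0.01, -0.03], [0.1, -0.33], [0.05, -0.16]]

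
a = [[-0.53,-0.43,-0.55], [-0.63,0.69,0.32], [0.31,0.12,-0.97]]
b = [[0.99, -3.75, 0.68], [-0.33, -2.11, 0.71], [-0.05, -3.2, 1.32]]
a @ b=[[-0.36,  4.65,  -1.39], [-0.87,  -0.12,  0.48], [0.32,  1.69,  -0.98]]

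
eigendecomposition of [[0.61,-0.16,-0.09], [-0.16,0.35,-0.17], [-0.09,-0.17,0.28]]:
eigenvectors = [[0.31, 0.91, -0.28], [0.64, -0.42, -0.64], [0.7, -0.03, 0.71]]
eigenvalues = [0.08, 0.69, 0.47]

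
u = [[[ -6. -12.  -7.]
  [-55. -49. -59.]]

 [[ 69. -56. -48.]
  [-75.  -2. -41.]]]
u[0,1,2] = -59.0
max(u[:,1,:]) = -2.0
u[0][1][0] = -55.0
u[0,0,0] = -6.0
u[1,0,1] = -56.0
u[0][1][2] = -59.0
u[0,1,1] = -49.0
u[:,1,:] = [[-55.0, -49.0, -59.0], [-75.0, -2.0, -41.0]]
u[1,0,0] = 69.0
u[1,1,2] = -41.0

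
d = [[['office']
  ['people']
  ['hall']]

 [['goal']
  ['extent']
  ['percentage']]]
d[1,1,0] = 'extent'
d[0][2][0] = 'hall'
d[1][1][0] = 'extent'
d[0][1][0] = 'people'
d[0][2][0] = 'hall'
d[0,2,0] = 'hall'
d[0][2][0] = 'hall'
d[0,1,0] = 'people'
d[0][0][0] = 'office'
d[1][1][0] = 'extent'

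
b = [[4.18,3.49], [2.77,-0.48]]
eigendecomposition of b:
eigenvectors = [[0.91, -0.49], [0.41, 0.87]]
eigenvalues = [5.74, -2.04]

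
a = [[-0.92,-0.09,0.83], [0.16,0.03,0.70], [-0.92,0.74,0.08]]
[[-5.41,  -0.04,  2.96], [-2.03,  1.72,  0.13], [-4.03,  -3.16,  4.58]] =a @ [[2.88, 2.09, -2.82], [-1.49, -1.90, 2.60], [-3.49, 2.06, 0.72]]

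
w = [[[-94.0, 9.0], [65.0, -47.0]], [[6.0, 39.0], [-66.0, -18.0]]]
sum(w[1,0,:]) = 45.0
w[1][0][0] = 6.0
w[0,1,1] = -47.0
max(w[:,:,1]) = 39.0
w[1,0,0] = 6.0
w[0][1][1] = -47.0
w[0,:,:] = [[-94.0, 9.0], [65.0, -47.0]]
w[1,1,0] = -66.0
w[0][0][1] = 9.0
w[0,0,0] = -94.0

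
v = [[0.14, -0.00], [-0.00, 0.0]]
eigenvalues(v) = [0.14, 0.0]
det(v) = 0.00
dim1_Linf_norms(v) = [0.14, 0.0]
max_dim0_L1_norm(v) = 0.14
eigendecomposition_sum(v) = [[0.14, 0.00], [0.0, 0.0]] + [[0.0, 0.00], [0.0, 0.00]]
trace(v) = 0.14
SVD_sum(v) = [[0.14, 0.00], [0.0, 0.0]] + [[0.0, 0.00], [0.00, 0.00]]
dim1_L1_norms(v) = [0.14, 0.0]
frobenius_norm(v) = 0.14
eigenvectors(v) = [[1.00, 0.00], [0.0, 1.00]]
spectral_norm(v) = 0.14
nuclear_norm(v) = 0.14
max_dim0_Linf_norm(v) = 0.14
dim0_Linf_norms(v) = [0.14, 0.0]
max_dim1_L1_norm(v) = 0.14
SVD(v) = [[1.0, 0.00], [0.00, 1.0]] @ diag([0.14, 0.0]) @ [[1.00, 0.0],[0.0, 1.00]]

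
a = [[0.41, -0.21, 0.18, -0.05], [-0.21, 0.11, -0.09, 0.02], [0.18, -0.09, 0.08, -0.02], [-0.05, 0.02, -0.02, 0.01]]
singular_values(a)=[0.6, 0.01, 0.0, 0.0]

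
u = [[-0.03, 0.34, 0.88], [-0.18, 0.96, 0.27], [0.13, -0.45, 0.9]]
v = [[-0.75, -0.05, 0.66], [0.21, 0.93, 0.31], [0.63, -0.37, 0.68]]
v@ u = [[0.12,-0.60,-0.08], [-0.13,0.82,0.71], [0.14,-0.45,1.07]]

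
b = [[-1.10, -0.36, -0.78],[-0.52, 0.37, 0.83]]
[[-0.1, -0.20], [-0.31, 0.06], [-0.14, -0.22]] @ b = [[0.21, -0.04, -0.09], [0.31, 0.13, 0.29], [0.27, -0.03, -0.07]]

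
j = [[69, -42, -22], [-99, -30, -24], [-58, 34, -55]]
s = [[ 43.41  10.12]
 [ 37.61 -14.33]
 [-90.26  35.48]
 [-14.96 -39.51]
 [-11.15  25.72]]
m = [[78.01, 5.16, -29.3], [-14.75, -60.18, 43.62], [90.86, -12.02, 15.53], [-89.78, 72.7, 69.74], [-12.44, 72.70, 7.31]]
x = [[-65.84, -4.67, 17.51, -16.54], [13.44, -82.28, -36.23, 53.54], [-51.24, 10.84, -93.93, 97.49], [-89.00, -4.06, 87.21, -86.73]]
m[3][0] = -89.78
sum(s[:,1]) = 17.479999999999997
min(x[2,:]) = -93.93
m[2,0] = 90.86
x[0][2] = 17.51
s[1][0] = 37.61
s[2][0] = -90.26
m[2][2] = 15.53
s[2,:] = [-90.26, 35.48]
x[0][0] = -65.84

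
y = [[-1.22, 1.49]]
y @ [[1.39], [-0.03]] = [[-1.74]]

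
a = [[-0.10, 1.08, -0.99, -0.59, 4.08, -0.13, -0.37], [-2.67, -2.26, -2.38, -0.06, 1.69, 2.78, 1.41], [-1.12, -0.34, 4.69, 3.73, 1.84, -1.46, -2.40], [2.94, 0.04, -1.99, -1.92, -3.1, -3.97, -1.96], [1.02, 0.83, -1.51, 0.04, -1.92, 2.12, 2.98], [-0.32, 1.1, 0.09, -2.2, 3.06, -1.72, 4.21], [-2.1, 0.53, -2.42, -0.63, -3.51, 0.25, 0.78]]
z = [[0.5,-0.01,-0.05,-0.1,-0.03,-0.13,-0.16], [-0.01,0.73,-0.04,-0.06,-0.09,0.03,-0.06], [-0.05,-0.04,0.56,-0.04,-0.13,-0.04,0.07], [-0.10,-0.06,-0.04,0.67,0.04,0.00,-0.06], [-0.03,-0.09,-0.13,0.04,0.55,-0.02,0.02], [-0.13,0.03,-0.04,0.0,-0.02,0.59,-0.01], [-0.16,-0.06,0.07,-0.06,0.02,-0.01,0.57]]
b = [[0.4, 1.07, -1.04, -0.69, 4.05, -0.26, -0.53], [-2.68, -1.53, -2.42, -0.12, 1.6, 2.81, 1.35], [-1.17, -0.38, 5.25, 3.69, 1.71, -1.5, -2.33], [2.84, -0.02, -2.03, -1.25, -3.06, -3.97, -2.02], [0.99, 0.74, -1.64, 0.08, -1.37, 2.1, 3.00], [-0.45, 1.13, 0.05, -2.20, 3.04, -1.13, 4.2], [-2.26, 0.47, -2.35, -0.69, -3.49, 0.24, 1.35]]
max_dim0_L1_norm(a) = 19.2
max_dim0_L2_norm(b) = 7.39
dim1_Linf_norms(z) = [0.5, 0.73, 0.56, 0.67, 0.55, 0.59, 0.57]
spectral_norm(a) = 9.00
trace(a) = -2.45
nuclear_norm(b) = 33.82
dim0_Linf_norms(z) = [0.5, 0.73, 0.56, 0.67, 0.55, 0.59, 0.57]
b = z + a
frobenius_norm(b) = 14.93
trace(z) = 4.17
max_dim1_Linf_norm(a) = 4.69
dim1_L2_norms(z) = [0.55, 0.74, 0.59, 0.69, 0.58, 0.61, 0.6]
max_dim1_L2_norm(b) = 7.3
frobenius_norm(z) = 1.65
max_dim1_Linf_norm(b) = 5.25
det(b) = -12164.77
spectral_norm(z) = 0.83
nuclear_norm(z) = 4.17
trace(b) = 1.72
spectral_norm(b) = 9.23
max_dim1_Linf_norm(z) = 0.73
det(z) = 0.02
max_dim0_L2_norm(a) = 7.61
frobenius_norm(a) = 15.00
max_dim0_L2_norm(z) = 0.74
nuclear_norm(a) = 34.34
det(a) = -14873.99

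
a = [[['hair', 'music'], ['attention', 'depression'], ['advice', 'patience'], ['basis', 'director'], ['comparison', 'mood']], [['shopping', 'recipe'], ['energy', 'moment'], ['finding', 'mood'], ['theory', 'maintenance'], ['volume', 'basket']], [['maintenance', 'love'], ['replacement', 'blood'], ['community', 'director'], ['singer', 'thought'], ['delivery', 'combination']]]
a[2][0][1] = 'love'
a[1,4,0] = 'volume'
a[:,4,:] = [['comparison', 'mood'], ['volume', 'basket'], ['delivery', 'combination']]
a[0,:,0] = ['hair', 'attention', 'advice', 'basis', 'comparison']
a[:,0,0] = ['hair', 'shopping', 'maintenance']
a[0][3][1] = 'director'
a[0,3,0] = 'basis'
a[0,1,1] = 'depression'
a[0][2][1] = 'patience'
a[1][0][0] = 'shopping'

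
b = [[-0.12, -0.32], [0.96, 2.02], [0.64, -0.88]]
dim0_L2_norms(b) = [1.16, 2.23]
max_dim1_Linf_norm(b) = 2.02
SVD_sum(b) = [[-0.11, -0.32], [0.72, 2.1], [-0.2, -0.59]] + [[-0.01, 0.0], [0.24, -0.08], [0.84, -0.29]]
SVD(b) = [[0.15, 0.01], [-0.95, -0.27], [0.27, -0.96]] @ diag([2.333491615509235, 0.9260760661782057]) @ [[-0.33,-0.95], [-0.95,0.33]]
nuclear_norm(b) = 3.26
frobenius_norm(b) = 2.51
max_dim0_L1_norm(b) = 3.22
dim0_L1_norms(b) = [1.72, 3.22]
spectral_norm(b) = 2.33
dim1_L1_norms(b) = [0.44, 2.98, 1.52]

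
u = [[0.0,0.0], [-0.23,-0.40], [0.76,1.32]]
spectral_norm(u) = 1.59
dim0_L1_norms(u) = [0.99, 1.72]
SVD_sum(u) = [[0.00, 0.0],  [-0.23, -0.40],  [0.76, 1.32]] + [[-0.00, 0.00], [0.0, -0.0], [0.0, -0.00]]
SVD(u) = [[-0.0, 0.0], [0.29, -0.96], [-0.96, -0.29]] @ diag([1.5915086983209672, 0.0002513338446858499]) @ [[-0.5, -0.87],[-0.87, 0.5]]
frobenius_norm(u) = 1.59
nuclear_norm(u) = 1.59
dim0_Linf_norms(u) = [0.76, 1.32]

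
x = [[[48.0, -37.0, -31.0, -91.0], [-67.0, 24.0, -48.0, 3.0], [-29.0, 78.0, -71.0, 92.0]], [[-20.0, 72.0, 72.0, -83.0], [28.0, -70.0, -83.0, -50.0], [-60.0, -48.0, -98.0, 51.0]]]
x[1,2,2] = -98.0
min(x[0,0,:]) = -91.0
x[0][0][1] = -37.0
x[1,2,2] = -98.0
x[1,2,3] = 51.0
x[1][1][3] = -50.0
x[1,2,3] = 51.0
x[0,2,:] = [-29.0, 78.0, -71.0, 92.0]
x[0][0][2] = -31.0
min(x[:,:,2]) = -98.0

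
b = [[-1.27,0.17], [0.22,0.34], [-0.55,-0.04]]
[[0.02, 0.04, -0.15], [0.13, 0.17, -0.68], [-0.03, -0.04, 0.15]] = b@[[0.03,0.03,-0.14], [0.35,0.47,-1.90]]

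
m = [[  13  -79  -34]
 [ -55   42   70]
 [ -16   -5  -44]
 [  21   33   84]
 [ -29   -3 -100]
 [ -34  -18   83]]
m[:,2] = [-34, 70, -44, 84, -100, 83]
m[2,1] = -5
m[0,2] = -34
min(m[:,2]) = -100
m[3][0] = 21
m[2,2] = -44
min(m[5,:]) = -34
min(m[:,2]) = -100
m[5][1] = -18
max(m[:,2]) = 84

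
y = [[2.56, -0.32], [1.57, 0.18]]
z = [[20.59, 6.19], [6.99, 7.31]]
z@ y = [[62.43, -5.47],[29.37, -0.92]]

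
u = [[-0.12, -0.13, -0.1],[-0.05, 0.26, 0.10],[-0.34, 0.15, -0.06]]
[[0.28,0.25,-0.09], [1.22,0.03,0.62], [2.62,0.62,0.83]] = u @ [[-5.42, -0.62, -1.43], [4.41, 1.34, 2.20], [-1.99, -3.48, -0.24]]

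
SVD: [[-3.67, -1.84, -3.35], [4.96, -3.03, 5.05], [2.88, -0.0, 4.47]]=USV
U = [[-0.46, 0.75, -0.47], [0.73, 0.62, 0.29], [0.51, -0.21, -0.83]]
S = [10.18, 3.3, 1.03]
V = [[0.66,-0.13,0.74], [-0.09,-0.99,-0.1], [0.74,0.00,-0.67]]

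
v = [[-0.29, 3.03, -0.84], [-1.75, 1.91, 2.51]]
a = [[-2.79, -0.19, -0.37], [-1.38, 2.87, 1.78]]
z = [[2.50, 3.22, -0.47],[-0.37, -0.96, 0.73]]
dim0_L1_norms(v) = [2.04, 4.94, 3.35]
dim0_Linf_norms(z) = [2.5, 3.22, 0.73]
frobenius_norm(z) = 4.29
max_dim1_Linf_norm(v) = 3.03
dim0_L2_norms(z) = [2.53, 3.36, 0.87]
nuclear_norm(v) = 6.65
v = a + z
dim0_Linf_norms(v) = [1.75, 3.03, 2.51]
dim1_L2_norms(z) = [4.1, 1.26]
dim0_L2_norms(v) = [1.77, 3.58, 2.65]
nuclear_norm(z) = 4.90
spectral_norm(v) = 3.99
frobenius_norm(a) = 4.61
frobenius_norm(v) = 4.79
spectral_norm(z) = 4.24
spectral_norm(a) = 3.79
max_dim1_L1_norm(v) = 6.17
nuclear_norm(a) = 6.42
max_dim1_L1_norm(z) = 6.19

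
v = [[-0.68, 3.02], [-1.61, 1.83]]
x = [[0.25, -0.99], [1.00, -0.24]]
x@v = [[1.42,-1.06], [-0.29,2.58]]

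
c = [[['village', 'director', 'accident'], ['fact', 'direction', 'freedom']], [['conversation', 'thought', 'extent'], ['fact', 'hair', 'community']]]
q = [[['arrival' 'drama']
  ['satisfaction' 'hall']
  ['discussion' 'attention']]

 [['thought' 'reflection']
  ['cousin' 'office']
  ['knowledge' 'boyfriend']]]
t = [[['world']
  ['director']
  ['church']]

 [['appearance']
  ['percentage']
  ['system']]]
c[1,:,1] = ['thought', 'hair']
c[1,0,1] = 'thought'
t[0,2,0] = 'church'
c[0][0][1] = 'director'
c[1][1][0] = 'fact'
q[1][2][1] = 'boyfriend'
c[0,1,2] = 'freedom'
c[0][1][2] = 'freedom'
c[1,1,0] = 'fact'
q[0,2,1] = 'attention'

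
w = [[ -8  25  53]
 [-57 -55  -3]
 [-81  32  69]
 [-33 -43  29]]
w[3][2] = 29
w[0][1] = 25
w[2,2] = 69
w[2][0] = -81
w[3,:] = [-33, -43, 29]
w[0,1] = 25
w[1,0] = -57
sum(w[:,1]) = -41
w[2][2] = 69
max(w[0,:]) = 53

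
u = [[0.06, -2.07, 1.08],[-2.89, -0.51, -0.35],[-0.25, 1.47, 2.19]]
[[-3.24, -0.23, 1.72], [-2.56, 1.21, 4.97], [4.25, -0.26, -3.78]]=u@[[0.46, -0.40, -1.36], [1.94, 0.01, -1.37], [0.69, -0.17, -0.96]]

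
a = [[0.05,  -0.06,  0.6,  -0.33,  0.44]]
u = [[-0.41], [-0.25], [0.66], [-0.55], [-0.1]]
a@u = [[0.53]]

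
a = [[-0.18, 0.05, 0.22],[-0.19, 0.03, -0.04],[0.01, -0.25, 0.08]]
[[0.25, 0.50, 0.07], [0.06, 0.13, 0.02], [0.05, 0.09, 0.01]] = a@[[-0.49,-0.97,-0.14], [0.03,0.07,0.01], [0.74,1.45,0.20]]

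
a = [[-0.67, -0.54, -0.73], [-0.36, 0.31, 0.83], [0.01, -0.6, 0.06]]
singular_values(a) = [1.31, 0.74, 0.54]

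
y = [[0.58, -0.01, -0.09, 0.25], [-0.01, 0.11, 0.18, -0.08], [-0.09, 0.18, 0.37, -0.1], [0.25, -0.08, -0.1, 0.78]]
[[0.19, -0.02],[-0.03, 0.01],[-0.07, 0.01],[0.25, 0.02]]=y @ [[0.21, -0.07], [0.10, 0.28], [-0.12, -0.1], [0.25, 0.06]]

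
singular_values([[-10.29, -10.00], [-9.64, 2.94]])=[15.52, 8.16]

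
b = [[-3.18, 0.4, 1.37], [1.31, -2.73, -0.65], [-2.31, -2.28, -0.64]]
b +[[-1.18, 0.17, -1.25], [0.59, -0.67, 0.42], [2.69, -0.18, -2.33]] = [[-4.36,0.57,0.12], [1.90,-3.40,-0.23], [0.38,-2.46,-2.97]]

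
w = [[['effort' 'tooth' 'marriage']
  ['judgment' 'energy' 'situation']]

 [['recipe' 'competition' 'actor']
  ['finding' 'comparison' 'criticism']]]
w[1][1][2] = 'criticism'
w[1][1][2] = 'criticism'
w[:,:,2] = [['marriage', 'situation'], ['actor', 'criticism']]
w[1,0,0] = 'recipe'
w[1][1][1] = 'comparison'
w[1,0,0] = 'recipe'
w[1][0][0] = 'recipe'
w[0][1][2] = 'situation'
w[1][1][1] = 'comparison'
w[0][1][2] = 'situation'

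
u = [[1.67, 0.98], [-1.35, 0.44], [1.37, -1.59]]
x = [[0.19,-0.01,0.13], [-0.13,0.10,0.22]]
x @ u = [[0.51, -0.02], [-0.05, -0.43]]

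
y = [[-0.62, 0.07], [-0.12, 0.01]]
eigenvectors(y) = [[-0.98, -0.11],[-0.19, -0.99]]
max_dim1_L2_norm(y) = 0.62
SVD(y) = [[-0.98, -0.19], [-0.19, 0.98]] @ diag([0.635443163085765, 0.0034621507127665305]) @ [[0.99, -0.11], [-0.11, -0.99]]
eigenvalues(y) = [-0.61, -0.0]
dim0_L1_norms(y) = [0.74, 0.08]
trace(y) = -0.61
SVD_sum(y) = [[-0.62, 0.07], [-0.12, 0.01]] + [[0.00, 0.00],  [-0.0, -0.00]]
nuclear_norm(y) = 0.64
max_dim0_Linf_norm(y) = 0.62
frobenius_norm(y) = 0.64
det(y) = 0.00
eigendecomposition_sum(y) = [[-0.62, 0.07], [-0.12, 0.01]] + [[0.00, -0.00], [0.0, -0.00]]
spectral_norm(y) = 0.64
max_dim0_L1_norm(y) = 0.74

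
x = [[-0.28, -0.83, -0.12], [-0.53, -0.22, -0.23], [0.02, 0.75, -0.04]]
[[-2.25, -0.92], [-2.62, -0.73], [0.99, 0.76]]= x @ [[4.40, 2.69], [1.21, 0.74], [0.08, -3.73]]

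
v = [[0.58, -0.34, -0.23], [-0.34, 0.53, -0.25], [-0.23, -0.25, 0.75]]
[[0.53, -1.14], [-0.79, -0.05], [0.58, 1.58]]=v @ [[1.26, -1.76], [-0.16, -0.58], [1.10, 1.37]]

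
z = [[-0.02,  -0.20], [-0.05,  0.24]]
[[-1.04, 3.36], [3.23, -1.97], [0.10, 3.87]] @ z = [[-0.15, 1.01], [0.03, -1.12], [-0.2, 0.91]]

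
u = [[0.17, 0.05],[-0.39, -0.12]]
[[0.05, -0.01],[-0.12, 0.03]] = u @ [[0.3, -0.01], [-0.01, -0.21]]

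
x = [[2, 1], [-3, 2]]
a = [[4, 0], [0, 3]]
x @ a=[[8, 3], [-12, 6]]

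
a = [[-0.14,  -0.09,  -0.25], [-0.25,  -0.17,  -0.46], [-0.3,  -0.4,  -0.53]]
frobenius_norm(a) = 0.96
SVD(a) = [[-0.31, -0.38, -0.87], [-0.57, -0.66, 0.49], [-0.76, 0.65, -0.01]] @ diag([0.9527650321802574, 0.127780845814134, 0.0032937664728231574]) @ [[0.43, 0.45, 0.78], [0.18, -0.89, 0.42], [0.88, -0.04, -0.47]]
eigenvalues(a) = [-0.94, -0.0, 0.1]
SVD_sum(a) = [[-0.13, -0.13, -0.23], [-0.24, -0.24, -0.42], [-0.31, -0.33, -0.56]] + [[-0.01, 0.04, -0.02], [-0.01, 0.07, -0.03], [0.01, -0.07, 0.03]] + [[-0.00, 0.00, 0.0], [0.0, -0.00, -0.00], [-0.0, 0.0, 0.0]]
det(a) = 0.00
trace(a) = -0.84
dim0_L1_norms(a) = [0.69, 0.66, 1.24]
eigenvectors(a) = [[0.30, 0.89, -0.38], [0.56, -0.06, -0.69], [0.77, -0.46, 0.62]]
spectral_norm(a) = 0.95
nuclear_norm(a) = 1.08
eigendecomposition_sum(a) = [[-0.13,  -0.13,  -0.23], [-0.23,  -0.24,  -0.41], [-0.32,  -0.33,  -0.57]] + [[-0.00, 0.0, -0.00], [0.0, -0.00, 0.00], [0.0, -0.00, 0.0]] + [[-0.01, 0.04, -0.02], [-0.02, 0.07, -0.05], [0.02, -0.06, 0.04]]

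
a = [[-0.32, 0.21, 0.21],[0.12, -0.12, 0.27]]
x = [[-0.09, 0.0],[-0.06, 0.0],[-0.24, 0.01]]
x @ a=[[0.03, -0.02, -0.02], [0.02, -0.01, -0.01], [0.08, -0.05, -0.05]]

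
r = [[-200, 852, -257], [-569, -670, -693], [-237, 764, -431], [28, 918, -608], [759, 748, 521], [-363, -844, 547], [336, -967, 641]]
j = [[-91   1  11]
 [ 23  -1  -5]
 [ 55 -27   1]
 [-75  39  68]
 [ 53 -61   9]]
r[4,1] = 748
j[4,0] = 53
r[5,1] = -844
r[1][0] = -569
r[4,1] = 748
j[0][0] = -91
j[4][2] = 9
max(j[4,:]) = 53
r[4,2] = 521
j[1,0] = 23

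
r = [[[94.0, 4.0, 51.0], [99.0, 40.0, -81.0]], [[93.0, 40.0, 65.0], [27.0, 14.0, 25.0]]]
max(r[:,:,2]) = 65.0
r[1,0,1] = 40.0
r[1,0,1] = 40.0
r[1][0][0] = 93.0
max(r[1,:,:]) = 93.0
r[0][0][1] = 4.0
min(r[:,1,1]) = 14.0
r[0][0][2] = 51.0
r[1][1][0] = 27.0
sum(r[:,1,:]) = 124.0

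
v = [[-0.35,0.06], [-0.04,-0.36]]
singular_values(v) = [0.37, 0.35]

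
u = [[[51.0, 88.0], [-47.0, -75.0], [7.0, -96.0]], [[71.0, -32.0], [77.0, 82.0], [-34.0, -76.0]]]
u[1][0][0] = 71.0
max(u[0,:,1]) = 88.0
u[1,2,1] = -76.0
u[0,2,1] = -96.0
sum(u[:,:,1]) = -109.0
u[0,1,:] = [-47.0, -75.0]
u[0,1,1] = -75.0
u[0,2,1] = -96.0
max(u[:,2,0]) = 7.0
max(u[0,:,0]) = 51.0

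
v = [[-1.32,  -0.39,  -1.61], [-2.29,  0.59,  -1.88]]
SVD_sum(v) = [[-1.48, 0.15, -1.38], [-2.18, 0.22, -2.04]] + [[0.16, -0.54, -0.23], [-0.11, 0.37, 0.16]]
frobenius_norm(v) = 3.69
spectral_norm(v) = 3.62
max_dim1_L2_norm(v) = 3.02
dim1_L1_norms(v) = [3.32, 4.76]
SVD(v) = [[-0.56, -0.83], [-0.83, 0.56]] @ diag([3.6154530362918798, 0.7360022706268168]) @ [[0.73, -0.07, 0.68], [-0.26, 0.89, 0.38]]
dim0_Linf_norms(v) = [2.29, 0.59, 1.88]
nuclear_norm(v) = 4.35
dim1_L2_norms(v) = [2.12, 3.02]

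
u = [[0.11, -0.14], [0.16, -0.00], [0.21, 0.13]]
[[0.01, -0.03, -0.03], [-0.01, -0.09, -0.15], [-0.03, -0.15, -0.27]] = u@[[-0.05, -0.58, -0.96], [-0.13, -0.22, -0.52]]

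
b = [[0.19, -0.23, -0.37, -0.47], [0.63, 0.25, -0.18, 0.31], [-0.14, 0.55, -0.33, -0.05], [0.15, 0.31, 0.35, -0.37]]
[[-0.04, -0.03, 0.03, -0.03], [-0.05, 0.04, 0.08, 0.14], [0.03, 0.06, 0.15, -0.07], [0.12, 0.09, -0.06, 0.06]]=b@[[-0.04, 0.04, -0.01, 0.23], [0.12, 0.15, 0.13, 0.01], [0.15, 0.06, -0.24, 0.13], [-0.10, -0.04, 0.05, 0.05]]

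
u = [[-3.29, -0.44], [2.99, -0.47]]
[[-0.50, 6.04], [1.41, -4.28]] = u@[[0.30, -1.65], [-1.1, -1.4]]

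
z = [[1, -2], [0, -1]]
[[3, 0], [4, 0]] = z@ [[-5, 0], [-4, 0]]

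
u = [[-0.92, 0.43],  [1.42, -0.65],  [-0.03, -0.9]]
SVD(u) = [[-0.53, -0.12], [0.82, 0.19], [0.23, -0.97]] @ diag([1.9028432152767865, 0.8125808870968485]) @ [[0.86, -0.51], [0.51, 0.86]]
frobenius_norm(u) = 2.07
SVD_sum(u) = [[-0.87, 0.51], [1.34, -0.79], [0.37, -0.22]] + [[-0.05, -0.08], [0.08, 0.14], [-0.4, -0.68]]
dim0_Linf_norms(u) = [1.42, 0.9]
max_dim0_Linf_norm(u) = 1.42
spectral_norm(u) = 1.90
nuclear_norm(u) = 2.72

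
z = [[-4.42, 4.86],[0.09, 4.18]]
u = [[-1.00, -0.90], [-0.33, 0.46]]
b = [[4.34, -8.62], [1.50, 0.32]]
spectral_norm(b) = 9.66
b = u @ z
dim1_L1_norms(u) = [1.9, 0.79]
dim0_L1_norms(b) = [5.84, 8.94]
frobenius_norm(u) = 1.46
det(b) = 14.32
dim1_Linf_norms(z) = [4.86, 4.18]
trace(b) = 4.66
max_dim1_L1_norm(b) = 12.96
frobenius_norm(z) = 7.79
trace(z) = -0.24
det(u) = -0.76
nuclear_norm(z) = 9.92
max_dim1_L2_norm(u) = 1.35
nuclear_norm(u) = 1.91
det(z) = -18.91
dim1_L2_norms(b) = [9.65, 1.53]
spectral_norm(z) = 7.35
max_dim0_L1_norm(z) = 9.04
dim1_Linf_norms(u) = [1.0, 0.46]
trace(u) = -0.54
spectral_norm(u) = 1.35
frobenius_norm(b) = 9.77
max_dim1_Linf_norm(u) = 1.0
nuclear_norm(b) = 11.14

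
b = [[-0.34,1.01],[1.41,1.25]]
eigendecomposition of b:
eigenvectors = [[-0.85, -0.41], [0.53, -0.91]]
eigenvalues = [-0.98, 1.89]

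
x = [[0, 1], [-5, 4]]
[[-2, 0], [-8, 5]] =x@[[0, -1], [-2, 0]]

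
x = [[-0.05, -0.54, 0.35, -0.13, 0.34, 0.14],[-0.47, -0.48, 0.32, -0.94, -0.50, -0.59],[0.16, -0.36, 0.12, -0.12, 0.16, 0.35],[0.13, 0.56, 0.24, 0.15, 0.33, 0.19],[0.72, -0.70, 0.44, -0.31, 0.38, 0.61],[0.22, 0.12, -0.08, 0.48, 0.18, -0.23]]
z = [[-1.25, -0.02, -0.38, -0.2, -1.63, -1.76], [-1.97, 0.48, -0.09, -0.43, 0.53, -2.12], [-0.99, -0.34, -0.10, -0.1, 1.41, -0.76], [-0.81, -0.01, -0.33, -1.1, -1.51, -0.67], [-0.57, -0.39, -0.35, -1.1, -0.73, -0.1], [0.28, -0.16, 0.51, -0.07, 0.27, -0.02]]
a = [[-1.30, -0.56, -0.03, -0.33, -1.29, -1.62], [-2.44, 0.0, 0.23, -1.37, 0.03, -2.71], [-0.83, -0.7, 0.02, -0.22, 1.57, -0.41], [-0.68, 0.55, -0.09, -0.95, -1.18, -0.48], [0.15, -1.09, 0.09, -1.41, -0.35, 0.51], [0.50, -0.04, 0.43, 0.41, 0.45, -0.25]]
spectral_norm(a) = 4.69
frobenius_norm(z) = 5.27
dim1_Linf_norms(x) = [0.54, 0.94, 0.36, 0.56, 0.72, 0.48]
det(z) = 0.01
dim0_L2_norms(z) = [2.74, 0.72, 0.81, 1.63, 2.79, 2.94]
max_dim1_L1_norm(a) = 6.78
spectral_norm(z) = 4.21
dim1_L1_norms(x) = [1.55, 3.3, 1.27, 1.6, 3.16, 1.31]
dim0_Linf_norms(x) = [0.72, 0.7, 0.44, 0.94, 0.5, 0.61]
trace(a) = -2.83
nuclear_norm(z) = 9.43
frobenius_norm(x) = 2.39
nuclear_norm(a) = 10.88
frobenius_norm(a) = 5.77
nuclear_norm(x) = 4.57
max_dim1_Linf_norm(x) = 0.94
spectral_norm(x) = 1.61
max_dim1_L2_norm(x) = 1.43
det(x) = -0.00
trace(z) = -2.72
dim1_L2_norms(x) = [0.75, 1.43, 0.58, 0.75, 1.35, 0.62]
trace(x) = -0.11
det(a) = -0.71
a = x + z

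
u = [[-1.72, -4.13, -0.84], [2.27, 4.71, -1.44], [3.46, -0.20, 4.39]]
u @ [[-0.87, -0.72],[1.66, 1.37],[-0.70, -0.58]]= [[-4.77, -3.93],[6.85, 5.65],[-6.42, -5.31]]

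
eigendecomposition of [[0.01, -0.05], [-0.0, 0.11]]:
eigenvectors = [[1.0, -0.45], [0.0, 0.89]]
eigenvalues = [0.01, 0.11]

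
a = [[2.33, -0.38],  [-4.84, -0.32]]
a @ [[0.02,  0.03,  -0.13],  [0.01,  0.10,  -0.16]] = [[0.04, 0.03, -0.24], [-0.1, -0.18, 0.68]]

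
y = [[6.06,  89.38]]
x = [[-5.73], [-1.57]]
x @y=[[-34.72, -512.15], [-9.51, -140.33]]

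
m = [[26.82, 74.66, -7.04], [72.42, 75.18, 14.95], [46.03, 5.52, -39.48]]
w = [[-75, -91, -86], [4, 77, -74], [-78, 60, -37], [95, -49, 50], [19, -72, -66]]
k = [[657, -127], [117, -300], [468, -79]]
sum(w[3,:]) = 96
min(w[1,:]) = -74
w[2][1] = 60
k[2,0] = 468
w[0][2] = -86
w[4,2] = -66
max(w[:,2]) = 50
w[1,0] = 4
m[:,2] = [-7.04, 14.95, -39.48]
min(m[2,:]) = -39.48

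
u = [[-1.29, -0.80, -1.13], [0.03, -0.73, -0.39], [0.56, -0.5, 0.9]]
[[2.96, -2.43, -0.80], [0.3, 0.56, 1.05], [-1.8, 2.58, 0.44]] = u@ [[-1.43, 1.72, 2.13], [0.1, -1.28, -0.70], [-1.06, 1.09, -1.23]]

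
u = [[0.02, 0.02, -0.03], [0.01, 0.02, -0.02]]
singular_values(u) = [0.05, 0.01]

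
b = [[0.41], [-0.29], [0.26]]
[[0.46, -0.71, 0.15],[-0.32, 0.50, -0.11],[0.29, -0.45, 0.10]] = b @ [[1.11, -1.73, 0.37]]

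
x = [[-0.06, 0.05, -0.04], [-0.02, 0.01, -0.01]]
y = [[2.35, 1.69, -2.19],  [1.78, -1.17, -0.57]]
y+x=[[2.29, 1.74, -2.23], [1.76, -1.16, -0.58]]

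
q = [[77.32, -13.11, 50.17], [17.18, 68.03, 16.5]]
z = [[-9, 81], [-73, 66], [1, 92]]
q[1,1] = 68.03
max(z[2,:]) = 92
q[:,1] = [-13.11, 68.03]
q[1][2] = 16.5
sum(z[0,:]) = 72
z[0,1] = 81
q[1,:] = [17.18, 68.03, 16.5]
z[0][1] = 81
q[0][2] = 50.17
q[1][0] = 17.18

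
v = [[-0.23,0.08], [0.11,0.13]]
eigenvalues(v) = [-0.25, 0.15]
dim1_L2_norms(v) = [0.24, 0.17]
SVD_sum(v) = [[-0.24, 0.02], [0.1, -0.01]] + [[0.01, 0.06], [0.01, 0.14]]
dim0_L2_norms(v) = [0.25, 0.15]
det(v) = -0.04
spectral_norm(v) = 0.26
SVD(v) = [[-0.93,0.38], [0.38,0.93]] @ diag([0.255732856915029, 0.15132979182592346]) @ [[1.00, -0.1], [0.1, 1.0]]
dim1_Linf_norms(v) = [0.23, 0.13]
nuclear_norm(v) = 0.41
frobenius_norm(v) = 0.30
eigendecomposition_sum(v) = [[-0.24, 0.05], [0.07, -0.01]] + [[0.01, 0.03],[0.04, 0.14]]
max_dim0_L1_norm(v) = 0.34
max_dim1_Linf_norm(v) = 0.23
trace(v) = -0.10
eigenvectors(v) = [[-0.96, -0.20],[0.28, -0.98]]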